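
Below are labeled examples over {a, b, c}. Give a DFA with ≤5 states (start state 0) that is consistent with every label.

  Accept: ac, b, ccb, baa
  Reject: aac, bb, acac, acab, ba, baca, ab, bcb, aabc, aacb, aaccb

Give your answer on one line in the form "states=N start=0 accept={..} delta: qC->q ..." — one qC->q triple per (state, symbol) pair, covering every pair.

states=4 start=0 accept={1} delta: 0a->1 0b->1 0c->0 1a->2 1b->0 1c->1 2a->1 2b->0 2c->3 3a->0 3b->0 3c->1

Grow the machine one transition at a time. Run the examples from 0; the earliest place one falls off (shortest prefix, ties alphabetical) gets sent to the lowest-numbered state that keeps every Accept/Reject pair distinguishable — a pair clashes when both reach the same state with identical unread suffix — and to a fresh state only if none does.
a: 0a undefined. 0a->0: no, ac/aac meet in 0 with "c" left. Open state 1: 0a->1.
b: 0b undefined. 0b->0: no, b/bb meet in 0. 0b->1: ok.
c: 0c undefined. 0c->0: ok.
aa: 1a undefined. 1a->0: no, ac/aabc meet in 1 with "c" left. 1a->1: no, ac/aac meet in 1 with "c" left. Open state 2: 1a->2.
ab: 1b undefined. 1b->0: ok.
ac: 1c undefined. 1c->0: no, ac/bb meet in 0. 1c->1: ok.
aab: 2b undefined. 2b->0: ok.
aac: 2c undefined. 2c->0: no, ac/baca meet in 1. 2c->1: no, ac/aac meet in 1. 2c->2: no, baa/baca meet in 2 with "a" left. Open state 3: 2c->3.
baa: 2a undefined. 2a->0: no, baa/bb meet in 0. 2a->1: ok.
aacb: 3b undefined. 3b->0: ok.
aacc: 3c undefined. 3c->0: no, ac/aaccb meet in 1. 3c->1: ok.
baca: 3a undefined. 3a->0: ok.
All examples now run through 4 states with every (state, symbol) defined. Accept strings end in {1}, Reject strings end in {0,2,3}; accept={1}.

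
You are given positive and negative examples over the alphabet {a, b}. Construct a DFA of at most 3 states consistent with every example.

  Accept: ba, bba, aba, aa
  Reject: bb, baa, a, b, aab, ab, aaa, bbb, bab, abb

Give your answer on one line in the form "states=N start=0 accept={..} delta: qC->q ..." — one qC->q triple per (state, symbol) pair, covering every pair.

states=2 start=0 accept={0} delta: 0a->1 0b->1 1a->0 1b->1

Fold the examples into a partial DFA from state 0: repeatedly fix the first undefined (state, symbol) met by the shortest-then-alphabetical prefix, trying targets in increasing order and rejecting any under which an Accept and a Reject string meet in one state with the same remainder; add a state when all current targets are rejected. Accepting states are where Accept strings end.
a: 0a undefined. 0a->0: no, aa/a meet in 0. Open state 1: 0a->1.
b: 0b undefined. 0b->0: no, ba/a meet in 1. 0b->1: ok.
aa: 1a undefined. 1a->0: ok.
ab: 1b undefined. 1b->0: no, ba/bb meet in 0. 1b->1: ok.
All examples now run through 2 states with every (state, symbol) defined. Accept strings end in {0}, Reject strings end in {1}; accept={0}.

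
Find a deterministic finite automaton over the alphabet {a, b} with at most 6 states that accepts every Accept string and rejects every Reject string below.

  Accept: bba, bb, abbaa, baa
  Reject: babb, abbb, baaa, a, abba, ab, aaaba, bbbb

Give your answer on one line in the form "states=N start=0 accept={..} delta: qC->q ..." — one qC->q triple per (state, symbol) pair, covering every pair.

states=5 start=0 accept={0,4} delta: 0a->1 0b->2 1a->0 1b->3 2a->1 2b->4 3a->1 3b->3 4a->0 4b->0

Fold the examples into a partial DFA from state 0: repeatedly fix the first undefined (state, symbol) met by the shortest-then-alphabetical prefix, trying targets in increasing order and rejecting any under which an Accept and a Reject string meet in one state with the same remainder; add a state when all current targets are rejected. Accepting states are where Accept strings end.
a: 0a undefined. 0a->0: no, bba/abba meet in 0 with "bba" left. Open state 1: 0a->1.
b: 0b undefined. 0b->0: no, bba/a meet in 1. 0b->1: no, bb/ab meet in 1 with "b" left. Open state 2: 0b->2.
aa: 1a undefined. 1a->0: ok.
ab: 1b undefined. 1b->0: no, bb/abbb meet in 2 with "b" left. 1b->1: no, abbaa/abbb meet in 1. 1b->2: no, bba/abba meet in 2 with "ba" left. Open state 3: 1b->3.
ba: 2a undefined. 2a->0: no, bb/babb meet in 2 with "b" left. 2a->1: ok.
bb: 2b undefined. 2b->0: no, bba/baaa meet in 1. 2b->1: no, bb/baaa meet in 1. 2b->2: no, bba/baaa meet in 1. 2b->3: no, bba/aaaba meet in 3 with "a" left. Open state 4: 2b->4.
abb: 3b undefined. 3b->0: no, abbaa/babb meet in 0. 3b->1: no, abbaa/babb meet in 1. 3b->2: no, bb/abbb meet in 4. 3b->3: ok.
bba: 4a undefined. 4a->0: ok.
bbb: 4b undefined. 4b->0: ok.
abba: 3a undefined. 3a->0: no, bba/abba meet in 0. 3a->1: ok.
All examples now run through 5 states with every (state, symbol) defined. Accept strings end in {0,4}, Reject strings end in {1,2,3}; accept={0,4}.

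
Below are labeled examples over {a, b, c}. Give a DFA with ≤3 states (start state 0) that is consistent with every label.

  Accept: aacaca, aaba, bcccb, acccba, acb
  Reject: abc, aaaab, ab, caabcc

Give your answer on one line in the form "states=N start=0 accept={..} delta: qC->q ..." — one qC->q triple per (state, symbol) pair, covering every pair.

Grow the machine one transition at a time. Run the examples from 0; the earliest place one falls off (shortest prefix, ties alphabetical) gets sent to the lowest-numbered state that keeps every Accept/Reject pair distinguishable — a pair clashes when both reach the same state with identical unread suffix — and to a fresh state only if none does.
a: 0a undefined. 0a->0: ok.
b: 0b undefined. 0b->0: no, aaba/aaaab meet in 0. Open state 1: 0b->1.
c: 0c undefined. 0c->0: no, acb/aaaab meet in 1. 0c->1: ok.
bc: 1c undefined. 1c->0: no, bcccb/aaaab meet in 1. 1c->1: ok.
ca: 1a undefined. 1a->0: ok.
acb: 1b undefined. 1b->0: ok.
All examples now run through 2 states with every (state, symbol) defined. Accept strings end in {0}, Reject strings end in {1}; accept={0}.

states=2 start=0 accept={0} delta: 0a->0 0b->1 0c->1 1a->0 1b->0 1c->1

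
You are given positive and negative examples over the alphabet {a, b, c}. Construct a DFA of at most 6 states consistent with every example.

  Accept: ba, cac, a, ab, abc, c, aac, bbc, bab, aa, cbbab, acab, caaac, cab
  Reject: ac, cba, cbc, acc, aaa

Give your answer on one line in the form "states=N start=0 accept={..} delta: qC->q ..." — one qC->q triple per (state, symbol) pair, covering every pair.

states=5 start=0 accept={0,1,2} delta: 0a->1 0b->0 0c->2 1a->2 1b->0 1c->3 2a->4 2b->3 2c->0 3a->3 3b->0 3c->3 4a->1 4b->0 4c->0

Fold the examples into a partial DFA from state 0: repeatedly fix the first undefined (state, symbol) met by the shortest-then-alphabetical prefix, trying targets in increasing order and rejecting any under which an Accept and a Reject string meet in one state with the same remainder; add a state when all current targets are rejected. Accepting states are where Accept strings end.
a: 0a undefined. 0a->0: no, a/aaa meet in 0. Open state 1: 0a->1.
b: 0b undefined. 0b->0: ok.
c: 0c undefined. 0c->0: no, ba/cba meet in 1. 0c->1: no, abc/cbc meet in 1 with "bc" left. Open state 2: 0c->2.
aa: 1a undefined. 1a->0: no, ba/aaa meet in 1. 1a->1: no, ba/aaa meet in 1. 1a->2: ok.
ab: 1b undefined. 1b->0: ok.
ac: 1c undefined. 1c->0: no, ab/ac meet in 0. 1c->1: no, ba/ac meet in 1. 1c->2: no, abc/ac meet in 2. Open state 3: 1c->3.
ca: 2a undefined. 2a->0: no, ab/aaa meet in 0. 2a->1: no, ba/aaa meet in 1. 2a->2: no, abc/aaa meet in 2. 2a->3: no, cac/acc meet in 3 with "c" left. Open state 4: 2a->4.
cb: 2b undefined. 2b->0: no, ba/cba meet in 1. 2b->1: no, abc/cba meet in 2. 2b->2: no, aac/cbc meet in 2 with "c" left. 2b->3: ok.
aac: 2c undefined. 2c->0: ok.
aca: 3a undefined. 3a->0: no, ab/cba meet in 0. 3a->1: no, ba/cba meet in 1. 3a->2: no, abc/cba meet in 2. 3a->3: ok.
acc: 3c undefined. 3c->0: no, ab/cbc meet in 0. 3c->1: no, ba/cbc meet in 1. 3c->2: no, abc/cbc meet in 2. 3c->3: ok.
caa: 4a undefined. 4a->0: no, caaac/ac meet in 3. 4a->1: ok.
cab: 4b undefined. 4b->0: ok.
cac: 4c undefined. 4c->0: ok.
cbb: 3b undefined. 3b->0: ok.
All examples now run through 5 states with every (state, symbol) defined. Accept strings end in {0,1,2}, Reject strings end in {3,4}; accept={0,1,2}.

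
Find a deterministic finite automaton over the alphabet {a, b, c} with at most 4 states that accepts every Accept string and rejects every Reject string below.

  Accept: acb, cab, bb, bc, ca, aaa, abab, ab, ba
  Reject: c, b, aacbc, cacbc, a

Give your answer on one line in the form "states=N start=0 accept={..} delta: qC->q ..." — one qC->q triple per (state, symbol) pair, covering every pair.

State merging on the prefix tree: take the shortest (then alphabetical) example prefix whose next move is undefined and point that move at state 0, else 1, else 2, ...; a target is out if some Accept/Reject pair would then sit in one state with the same input left (inseparable). If every existing state is out, open a new one.
a: 0a undefined. 0a->0: no, aaa/a meet in 0. Open state 1: 0a->1.
b: 0b undefined. 0b->0: no, bb/b meet in 0. 0b->1: ok.
c: 0c undefined. 0c->0: no, ca/b meet in 1. 0c->1: ok.
aa: 1a undefined. 1a->0: no, cab/c meet in 1. 1a->1: no, ca/c meet in 1. Open state 2: 1a->2.
ab: 1b undefined. 1b->0: ok.
ac: 1c undefined. 1c->0: no, acb/c meet in 1. 1c->1: no, bc/c meet in 1. 1c->2: ok.
aaa: 2a undefined. 2a->0: ok.
aac: 2c undefined. 2c->0: no, bc/aacbc meet in 2. 2c->1: ok.
acb: 2b undefined. 2b->0: ok.
All examples now run through 3 states with every (state, symbol) defined. Accept strings end in {0,2}, Reject strings end in {1}; accept={0,2}.

states=3 start=0 accept={0,2} delta: 0a->1 0b->1 0c->1 1a->2 1b->0 1c->2 2a->0 2b->0 2c->1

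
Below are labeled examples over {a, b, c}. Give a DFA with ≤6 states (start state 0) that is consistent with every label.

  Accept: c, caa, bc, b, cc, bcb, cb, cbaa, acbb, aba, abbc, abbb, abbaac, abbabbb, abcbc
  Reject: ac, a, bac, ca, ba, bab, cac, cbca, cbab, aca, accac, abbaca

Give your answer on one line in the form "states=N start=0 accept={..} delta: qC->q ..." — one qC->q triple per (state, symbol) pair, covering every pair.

State merging on the prefix tree: take the shortest (then alphabetical) example prefix whose next move is undefined and point that move at state 0, else 1, else 2, ...; a target is out if some Accept/Reject pair would then sit in one state with the same input left (inseparable). If every existing state is out, open a new one.
a: 0a undefined. 0a->0: no, c/ac meet in 0 with "c" left. Open state 1: 0a->1.
b: 0b undefined. 0b->0: ok.
c: 0c undefined. 0c->0: ok.
ab: 1b undefined. 1b->0: no, c/bab meet in 0. 1b->1: no, abbc/ac meet in 1 with "c" left. Open state 2: 1b->2.
ac: 1c undefined. 1c->0: no, c/ac meet in 0. 1c->1: no, caa/aca meet in 1 with "a" left. 1c->2: no, aba/aca meet in 2 with "a" left. Open state 3: 1c->3.
aba: 2a undefined. 2a->0: ok.
abb: 2b undefined. 2b->0: ok.
abc: 2c undefined. 2c->0: ok.
aca: 3a undefined. 3a->0: no, c/aca meet in 0. 3a->1: ok.
acb: 3b undefined. 3b->0: ok.
acc: 3c undefined. 3c->0: ok.
caa: 1a undefined. 1a->0: ok.
All examples now run through 4 states with every (state, symbol) defined. Accept strings end in {0}, Reject strings end in {1,2,3}; accept={0}.

states=4 start=0 accept={0} delta: 0a->1 0b->0 0c->0 1a->0 1b->2 1c->3 2a->0 2b->0 2c->0 3a->1 3b->0 3c->0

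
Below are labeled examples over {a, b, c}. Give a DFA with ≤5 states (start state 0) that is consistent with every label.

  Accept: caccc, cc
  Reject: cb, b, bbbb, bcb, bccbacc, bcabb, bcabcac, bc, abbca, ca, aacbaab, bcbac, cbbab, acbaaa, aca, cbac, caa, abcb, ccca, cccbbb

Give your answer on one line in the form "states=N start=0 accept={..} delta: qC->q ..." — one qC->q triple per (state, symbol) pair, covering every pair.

Grow the machine one transition at a time. Run the examples from 0; the earliest place one falls off (shortest prefix, ties alphabetical) gets sent to the lowest-numbered state that keeps every Accept/Reject pair distinguishable — a pair clashes when both reach the same state with identical unread suffix — and to a fresh state only if none does.
a: 0a undefined. 0a->0: ok.
b: 0b undefined. 0b->0: ok.
c: 0c undefined. 0c->0: no, caccc/cb meet in 0. Open state 1: 0c->1.
ca: 1a undefined. 1a->0: ok.
cb: 1b undefined. 1b->0: ok.
cc: 1c undefined. 1c->0: no, caccc/bcabcac meet in 1. 1c->1: no, caccc/bccbacc meet in 1. Open state 2: 1c->2.
ccc: 2c undefined. 2c->0: no, caccc/cb meet in 0. 2c->1: no, caccc/bcabcac meet in 1. 2c->2: ok.
bccb: 2b undefined. 2b->0: no, caccc/bccbacc meet in 2. 2b->1: no, caccc/bccbacc meet in 2. 2b->2: no, caccc/cccbbb meet in 2. Open state 3: 2b->3.
ccca: 2a undefined. 2a->0: ok.
bccba: 3a undefined. 3a->0: no, caccc/bccbacc meet in 2. 3a->1: no, caccc/bccbacc meet in 2. 3a->2: no, caccc/bccbacc meet in 2. 3a->3: ok.
cccbb: 3b undefined. 3b->0: ok.
bccbac: 3c undefined. 3c->0: ok.
All examples now run through 4 states with every (state, symbol) defined. Accept strings end in {2}, Reject strings end in {0,1}; accept={2}.

states=4 start=0 accept={2} delta: 0a->0 0b->0 0c->1 1a->0 1b->0 1c->2 2a->0 2b->3 2c->2 3a->3 3b->0 3c->0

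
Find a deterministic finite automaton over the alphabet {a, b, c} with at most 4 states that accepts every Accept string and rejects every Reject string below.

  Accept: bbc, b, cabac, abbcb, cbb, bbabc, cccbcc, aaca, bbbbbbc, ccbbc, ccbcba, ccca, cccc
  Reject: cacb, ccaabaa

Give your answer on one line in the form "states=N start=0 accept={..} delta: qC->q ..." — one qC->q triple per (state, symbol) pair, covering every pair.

states=4 start=0 accept={0,1,3} delta: 0a->0 0b->0 0c->1 1a->1 1b->0 1c->2 2a->2 2b->2 2c->3 3a->0 3b->1 3c->0

Grow the machine one transition at a time. Run the examples from 0; the earliest place one falls off (shortest prefix, ties alphabetical) gets sent to the lowest-numbered state that keeps every Accept/Reject pair distinguishable — a pair clashes when both reach the same state with identical unread suffix — and to a fresh state only if none does.
a: 0a undefined. 0a->0: ok.
b: 0b undefined. 0b->0: ok.
c: 0c undefined. 0c->0: no, bbc/cacb meet in 0. Open state 1: 0c->1.
ca: 1a undefined. 1a->0: no, abbcb/cacb meet in 1 with "b" left. 1a->1: ok.
cb: 1b undefined. 1b->0: ok.
cc: 1c undefined. 1c->0: no, b/cacb meet in 0. 1c->1: no, b/cacb meet in 0. Open state 2: 1c->2.
cca: 2a undefined. 2a->0: no, b/ccaabaa meet in 0. 2a->1: no, b/ccaabaa meet in 0. 2a->2: ok.
ccb: 2b undefined. 2b->0: no, b/cacb meet in 0. 2b->1: no, bbc/cacb meet in 1. 2b->2: ok.
ccc: 2c undefined. 2c->0: no, cccbcc/cacb meet in 2. 2c->1: no, cccbcc/cacb meet in 2. 2c->2: no, cccbcc/cacb meet in 2. Open state 3: 2c->3.
ccca: 3a undefined. 3a->0: ok.
cccb: 3b undefined. 3b->0: no, cccbcc/cacb meet in 2. 3b->1: ok.
cccc: 3c undefined. 3c->0: ok.
All examples now run through 4 states with every (state, symbol) defined. Accept strings end in {0,1,3}, Reject strings end in {2}; accept={0,1,3}.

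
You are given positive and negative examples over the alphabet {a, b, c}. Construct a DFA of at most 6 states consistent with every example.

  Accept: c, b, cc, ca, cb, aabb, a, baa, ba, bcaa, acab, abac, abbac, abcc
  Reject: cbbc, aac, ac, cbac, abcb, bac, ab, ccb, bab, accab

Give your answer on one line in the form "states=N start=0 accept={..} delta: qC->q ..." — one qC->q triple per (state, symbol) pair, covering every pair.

State merging on the prefix tree: take the shortest (then alphabetical) example prefix whose next move is undefined and point that move at state 0, else 1, else 2, ...; a target is out if some Accept/Reject pair would then sit in one state with the same input left (inseparable). If every existing state is out, open a new one.
a: 0a undefined. 0a->0: no, c/aac meet in 0 with "c" left. Open state 1: 0a->1.
b: 0b undefined. 0b->0: ok.
c: 0c undefined. 0c->0: no, c/cbbc meet in 0. 0c->1: no, cc/ac meet in 1 with "c" left. Open state 2: 0c->2.
aa: 1a undefined. 1a->0: no, c/aac meet in 2. 1a->1: ok.
ab: 1b undefined. 1b->0: no, b/ab meet in 0. 1b->1: no, aabb/ab meet in 1. 1b->2: no, c/ab meet in 2. Open state 3: 1b->3.
ac: 1c undefined. 1c->0: no, b/aac meet in 0. 1c->1: no, a/aac meet in 1. 1c->2: no, c/aac meet in 2. 1c->3: ok.
ca: 2a undefined. 2a->0: ok.
cb: 2b undefined. 2b->0: no, c/cbbc meet in 2. 2b->1: ok.
cc: 2c undefined. 2c->0: no, b/ccb meet in 0. 2c->1: ok.
aba: 3a undefined. 3a->0: ok.
abb: 3b undefined. 3b->0: no, abbac/aac meet in 3. 3b->1: no, abbac/aac meet in 3. 3b->2: ok.
abc: 3c undefined. 3c->0: no, b/cbbc meet in 0. 3c->1: no, cc/cbbc meet in 1. 3c->2: no, c/cbbc meet in 2. 3c->3: no, c/abcb meet in 2. Open state 4: 3c->4.
abcb: 4b undefined. 4b->0: no, b/abcb meet in 0. 4b->1: no, cc/abcb meet in 1. 4b->2: no, c/abcb meet in 2. 4b->3: ok.
abcc: 4c undefined. 4c->0: ok.
acca: 4a undefined. 4a->0: no, b/accab meet in 0. 4a->1: ok.
All examples now run through 5 states with every (state, symbol) defined. Accept strings end in {0,1,2}, Reject strings end in {3,4}; accept={0,1,2}.

states=5 start=0 accept={0,1,2} delta: 0a->1 0b->0 0c->2 1a->1 1b->3 1c->3 2a->0 2b->1 2c->1 3a->0 3b->2 3c->4 4a->1 4b->3 4c->0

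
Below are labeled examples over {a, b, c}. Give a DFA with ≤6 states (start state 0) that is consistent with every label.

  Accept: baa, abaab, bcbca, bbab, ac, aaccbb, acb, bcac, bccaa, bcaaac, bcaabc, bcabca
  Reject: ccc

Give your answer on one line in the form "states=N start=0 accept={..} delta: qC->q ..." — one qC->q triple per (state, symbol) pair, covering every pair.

Grow the machine one transition at a time. Run the examples from 0; the earliest place one falls off (shortest prefix, ties alphabetical) gets sent to the lowest-numbered state that keeps every Accept/Reject pair distinguishable — a pair clashes when both reach the same state with identical unread suffix — and to a fresh state only if none does.
a: 0a undefined. 0a->0: ok.
b: 0b undefined. 0b->0: ok.
c: 0c undefined. 0c->0: no, baa/ccc meet in 0. Open state 1: 0c->1.
cc: 1c undefined. 1c->0: no, ac/ccc meet in 1. 1c->1: no, ac/ccc meet in 1. Open state 2: 1c->2.
acb: 1b undefined. 1b->0: ok.
bca: 1a undefined. 1a->0: ok.
ccc: 2c undefined. 2c->0: no, baa/ccc meet in 0. 2c->1: no, ac/ccc meet in 1. 2c->2: ok.
bcca: 2a undefined. 2a->0: ok.
aaccb: 2b undefined. 2b->0: ok.
All examples now run through 3 states with every (state, symbol) defined. Accept strings end in {0,1}, Reject strings end in {2}; accept={0,1}.

states=3 start=0 accept={0,1} delta: 0a->0 0b->0 0c->1 1a->0 1b->0 1c->2 2a->0 2b->0 2c->2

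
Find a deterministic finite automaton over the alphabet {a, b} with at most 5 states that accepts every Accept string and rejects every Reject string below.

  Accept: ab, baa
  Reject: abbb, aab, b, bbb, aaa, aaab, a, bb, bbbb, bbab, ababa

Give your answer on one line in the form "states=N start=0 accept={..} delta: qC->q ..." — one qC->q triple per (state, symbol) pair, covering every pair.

Grow the machine one transition at a time. Run the examples from 0; the earliest place one falls off (shortest prefix, ties alphabetical) gets sent to the lowest-numbered state that keeps every Accept/Reject pair distinguishable — a pair clashes when both reach the same state with identical unread suffix — and to a fresh state only if none does.
a: 0a undefined. 0a->0: no, ab/aab meet in 0 with "b" left. Open state 1: 0a->1.
b: 0b undefined. 0b->0: no, ab/bbab meet in 1 with "b" left. 0b->1: no, ab/bb meet in 1 with "b" left. Open state 2: 0b->2.
aa: 1a undefined. 1a->0: no, ab/aaab meet in 1 with "b" left. 1a->1: no, ab/aab meet in 1 with "b" left. 1a->2: ok.
ab: 1b undefined. 1b->0: ok.
ba: 2a undefined. 2a->0: no, ab/aaa meet in 0. 2a->1: no, ab/aaab meet in 0. 2a->2: no, baa/b meet in 2. Open state 3: 2a->3.
bb: 2b undefined. 2b->0: no, ab/abbb meet in 0. 2b->1: no, ab/bbb meet in 0. 2b->2: ok.
baa: 3a undefined. 3a->0: ok.
aaab: 3b undefined. 3b->0: no, ab/aaab meet in 0. 3b->1: ok.
All examples now run through 4 states with every (state, symbol) defined. Accept strings end in {0}, Reject strings end in {1,2,3}; accept={0}.

states=4 start=0 accept={0} delta: 0a->1 0b->2 1a->2 1b->0 2a->3 2b->2 3a->0 3b->1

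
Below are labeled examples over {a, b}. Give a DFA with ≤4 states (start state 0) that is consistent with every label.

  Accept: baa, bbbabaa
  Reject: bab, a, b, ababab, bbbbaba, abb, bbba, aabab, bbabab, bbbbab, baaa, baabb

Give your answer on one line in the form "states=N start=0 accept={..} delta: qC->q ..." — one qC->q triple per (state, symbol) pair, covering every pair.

State merging on the prefix tree: take the shortest (then alphabetical) example prefix whose next move is undefined and point that move at state 0, else 1, else 2, ...; a target is out if some Accept/Reject pair would then sit in one state with the same input left (inseparable). If every existing state is out, open a new one.
a: 0a undefined. 0a->0: ok.
b: 0b undefined. 0b->0: no, baa/bab meet in 0. Open state 1: 0b->1.
ba: 1a undefined. 1a->0: no, baa/a meet in 0. 1a->1: no, baa/b meet in 1. Open state 2: 1a->2.
bb: 1b undefined. 1b->0: ok.
baa: 2a undefined. 2a->0: no, baa/a meet in 0. 2a->1: no, baa/b meet in 1. 2a->2: no, baa/bbbbaba meet in 2. Open state 3: 2a->3.
bab: 2b undefined. 2b->0: no, bbbabaa/bab meet in 0. 2b->1: ok.
baaa: 3a undefined. 3a->0: ok.
baab: 3b undefined. 3b->0: ok.
All examples now run through 4 states with every (state, symbol) defined. Accept strings end in {3}, Reject strings end in {0,1,2}; accept={3}.

states=4 start=0 accept={3} delta: 0a->0 0b->1 1a->2 1b->0 2a->3 2b->1 3a->0 3b->0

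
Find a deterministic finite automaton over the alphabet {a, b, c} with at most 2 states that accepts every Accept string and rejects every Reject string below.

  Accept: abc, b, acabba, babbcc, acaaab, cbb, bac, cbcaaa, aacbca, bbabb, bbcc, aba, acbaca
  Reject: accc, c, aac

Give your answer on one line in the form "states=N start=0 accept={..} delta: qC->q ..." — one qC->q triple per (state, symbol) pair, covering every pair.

states=2 start=0 accept={1} delta: 0a->0 0b->1 0c->0 1a->1 1b->1 1c->1

Grow the machine one transition at a time. Run the examples from 0; the earliest place one falls off (shortest prefix, ties alphabetical) gets sent to the lowest-numbered state that keeps every Accept/Reject pair distinguishable — a pair clashes when both reach the same state with identical unread suffix — and to a fresh state only if none does.
a: 0a undefined. 0a->0: ok.
b: 0b undefined. 0b->0: no, abc/c meet in 0 with "c" left. Open state 1: 0b->1.
c: 0c undefined. 0c->0: ok.
ba: 1a undefined. 1a->0: no, bac/accc meet in 0. 1a->1: ok.
bb: 1b undefined. 1b->0: no, acabba/accc meet in 0. 1b->1: ok.
abc: 1c undefined. 1c->0: no, abc/accc meet in 0. 1c->1: ok.
All examples now run through 2 states with every (state, symbol) defined. Accept strings end in {1}, Reject strings end in {0}; accept={1}.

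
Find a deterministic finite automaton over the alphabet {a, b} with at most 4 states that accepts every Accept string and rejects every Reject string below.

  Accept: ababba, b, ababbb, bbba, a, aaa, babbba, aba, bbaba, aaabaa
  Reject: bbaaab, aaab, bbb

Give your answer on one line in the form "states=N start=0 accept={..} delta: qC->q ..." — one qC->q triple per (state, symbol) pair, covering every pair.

Grow the machine one transition at a time. Run the examples from 0; the earliest place one falls off (shortest prefix, ties alphabetical) gets sent to the lowest-numbered state that keeps every Accept/Reject pair distinguishable — a pair clashes when both reach the same state with identical unread suffix — and to a fresh state only if none does.
a: 0a undefined. 0a->0: no, b/aaab meet in 0 with "b" left. Open state 1: 0a->1.
b: 0b undefined. 0b->0: no, b/bbb meet in 0. 0b->1: ok.
aa: 1a undefined. 1a->0: ok.
ab: 1b undefined. 1b->0: no, ababba/bbaaab meet in 0. 1b->1: no, b/bbaaab meet in 1. Open state 2: 1b->2.
aba: 2a undefined. 2a->0: no, b/bbaaab meet in 1. 2a->1: ok.
bbb: 2b undefined. 2b->0: no, aaabaa/bbb meet in 0. 2b->1: no, b/bbb meet in 1. 2b->2: no, ababbb/bbaaab meet in 2. Open state 3: 2b->3.
bbba: 3a undefined. 3a->0: ok.
ababbb: 3b undefined. 3b->0: ok.
All examples now run through 4 states with every (state, symbol) defined. Accept strings end in {0,1}, Reject strings end in {2,3}; accept={0,1}.

states=4 start=0 accept={0,1} delta: 0a->1 0b->1 1a->0 1b->2 2a->1 2b->3 3a->0 3b->0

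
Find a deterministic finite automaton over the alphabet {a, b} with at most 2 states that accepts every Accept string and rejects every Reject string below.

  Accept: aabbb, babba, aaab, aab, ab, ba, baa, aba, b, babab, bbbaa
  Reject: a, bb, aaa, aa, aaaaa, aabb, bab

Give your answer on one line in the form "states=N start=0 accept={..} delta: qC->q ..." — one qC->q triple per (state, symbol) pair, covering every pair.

states=2 start=0 accept={1} delta: 0a->0 0b->1 1a->1 1b->0

Grow the machine one transition at a time. Run the examples from 0; the earliest place one falls off (shortest prefix, ties alphabetical) gets sent to the lowest-numbered state that keeps every Accept/Reject pair distinguishable — a pair clashes when both reach the same state with identical unread suffix — and to a fresh state only if none does.
a: 0a undefined. 0a->0: ok.
b: 0b undefined. 0b->0: no, aabbb/a meet in 0. Open state 1: 0b->1.
ba: 1a undefined. 1a->0: no, aaab/bab meet in 1. 1a->1: ok.
bb: 1b undefined. 1b->0: ok.
All examples now run through 2 states with every (state, symbol) defined. Accept strings end in {1}, Reject strings end in {0}; accept={1}.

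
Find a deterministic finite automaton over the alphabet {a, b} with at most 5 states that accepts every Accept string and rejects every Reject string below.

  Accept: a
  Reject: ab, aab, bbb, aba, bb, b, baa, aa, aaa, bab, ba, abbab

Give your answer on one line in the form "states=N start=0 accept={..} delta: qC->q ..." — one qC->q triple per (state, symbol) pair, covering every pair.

states=3 start=0 accept={1} delta: 0a->1 0b->2 1a->2 1b->2 2a->2 2b->0

Grow the machine one transition at a time. Run the examples from 0; the earliest place one falls off (shortest prefix, ties alphabetical) gets sent to the lowest-numbered state that keeps every Accept/Reject pair distinguishable — a pair clashes when both reach the same state with identical unread suffix — and to a fresh state only if none does.
a: 0a undefined. 0a->0: no, a/aa meet in 0. Open state 1: 0a->1.
b: 0b undefined. 0b->0: no, a/ba meet in 1. 0b->1: no, a/b meet in 1. Open state 2: 0b->2.
aa: 1a undefined. 1a->0: no, a/aaa meet in 1. 1a->1: no, a/aa meet in 1. 1a->2: ok.
ab: 1b undefined. 1b->0: no, a/aba meet in 1. 1b->1: no, a/ab meet in 1. 1b->2: ok.
ba: 2a undefined. 2a->0: no, a/baa meet in 1. 2a->1: no, a/aba meet in 1. 2a->2: ok.
bb: 2b undefined. 2b->0: ok.
All examples now run through 3 states with every (state, symbol) defined. Accept strings end in {1}, Reject strings end in {0,2}; accept={1}.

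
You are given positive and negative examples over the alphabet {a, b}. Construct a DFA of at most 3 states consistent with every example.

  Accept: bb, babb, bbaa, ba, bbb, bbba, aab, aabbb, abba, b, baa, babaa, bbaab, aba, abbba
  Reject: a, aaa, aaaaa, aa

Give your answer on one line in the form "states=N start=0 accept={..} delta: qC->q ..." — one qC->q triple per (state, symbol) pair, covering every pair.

Fold the examples into a partial DFA from state 0: repeatedly fix the first undefined (state, symbol) met by the shortest-then-alphabetical prefix, trying targets in increasing order and rejecting any under which an Accept and a Reject string meet in one state with the same remainder; add a state when all current targets are rejected. Accepting states are where Accept strings end.
a: 0a undefined. 0a->0: ok.
b: 0b undefined. 0b->0: no, bb/a meet in 0. Open state 1: 0b->1.
ba: 1a undefined. 1a->0: no, ba/a meet in 0. 1a->1: ok.
bb: 1b undefined. 1b->0: no, bb/a meet in 0. 1b->1: ok.
All examples now run through 2 states with every (state, symbol) defined. Accept strings end in {1}, Reject strings end in {0}; accept={1}.

states=2 start=0 accept={1} delta: 0a->0 0b->1 1a->1 1b->1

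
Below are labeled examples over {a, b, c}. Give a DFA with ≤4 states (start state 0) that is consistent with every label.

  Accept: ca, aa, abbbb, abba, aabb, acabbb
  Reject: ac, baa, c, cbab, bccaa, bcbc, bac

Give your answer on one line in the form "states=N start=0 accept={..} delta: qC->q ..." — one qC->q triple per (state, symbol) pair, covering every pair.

states=3 start=0 accept={0,2} delta: 0a->0 0b->1 0c->1 1a->2 1b->0 1c->1 2a->1 2b->0 2c->1

State merging on the prefix tree: take the shortest (then alphabetical) example prefix whose next move is undefined and point that move at state 0, else 1, else 2, ...; a target is out if some Accept/Reject pair would then sit in one state with the same input left (inseparable). If every existing state is out, open a new one.
a: 0a undefined. 0a->0: ok.
b: 0b undefined. 0b->0: no, aa/baa meet in 0. Open state 1: 0b->1.
c: 0c undefined. 0c->0: no, ca/ac meet in 0. 0c->1: ok.
ba: 1a undefined. 1a->0: no, ca/baa meet in 0. 1a->1: no, ca/ac meet in 1. Open state 2: 1a->2.
bc: 1c undefined. 1c->0: no, aa/bcbc meet in 0. 1c->1: ok.
cb: 1b undefined. 1b->0: ok.
baa: 2a undefined. 2a->0: no, aa/baa meet in 0. 2a->1: ok.
bac: 2c undefined. 2c->0: no, aa/bac meet in 0. 2c->1: ok.
acab: 2b undefined. 2b->0: ok.
All examples now run through 3 states with every (state, symbol) defined. Accept strings end in {0,2}, Reject strings end in {1}; accept={0,2}.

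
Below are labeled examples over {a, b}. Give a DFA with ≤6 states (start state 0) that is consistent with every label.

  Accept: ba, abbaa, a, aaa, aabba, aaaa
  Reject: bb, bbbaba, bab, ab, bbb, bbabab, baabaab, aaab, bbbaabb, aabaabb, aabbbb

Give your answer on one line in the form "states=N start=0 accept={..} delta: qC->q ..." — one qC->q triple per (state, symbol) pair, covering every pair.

Grow the machine one transition at a time. Run the examples from 0; the earliest place one falls off (shortest prefix, ties alphabetical) gets sent to the lowest-numbered state that keeps every Accept/Reject pair distinguishable — a pair clashes when both reach the same state with identical unread suffix — and to a fresh state only if none does.
a: 0a undefined. 0a->0: ok.
b: 0b undefined. 0b->0: no, ba/bb meet in 0. Open state 1: 0b->1.
ba: 1a undefined. 1a->0: ok.
bb: 1b undefined. 1b->0: no, ba/bb meet in 0. 1b->1: no, ba/bbbaba meet in 0. Open state 2: 1b->2.
bba: 2a undefined. 2a->0: ok.
bbb: 2b undefined. 2b->0: no, ba/bbbaba meet in 0. 2b->1: no, ba/bbbaba meet in 0. 2b->2: no, ba/bbbaba meet in 0. Open state 3: 2b->3.
bbba: 3a undefined. 3a->0: no, ba/bbbaba meet in 0. 3a->1: no, ba/bbbaba meet in 0. 3a->2: ok.
aabbbb: 3b undefined. 3b->0: no, ba/aabbbb meet in 0. 3b->1: ok.
All examples now run through 4 states with every (state, symbol) defined. Accept strings end in {0}, Reject strings end in {1,2,3}; accept={0}.

states=4 start=0 accept={0} delta: 0a->0 0b->1 1a->0 1b->2 2a->0 2b->3 3a->2 3b->1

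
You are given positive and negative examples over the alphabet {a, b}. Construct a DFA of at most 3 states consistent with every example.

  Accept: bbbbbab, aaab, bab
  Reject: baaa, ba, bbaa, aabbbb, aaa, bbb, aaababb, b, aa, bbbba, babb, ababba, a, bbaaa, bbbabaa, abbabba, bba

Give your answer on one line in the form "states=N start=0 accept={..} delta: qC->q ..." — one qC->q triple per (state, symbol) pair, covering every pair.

states=3 start=0 accept={2} delta: 0a->1 0b->0 1a->0 1b->2 2a->0 2b->0

Fold the examples into a partial DFA from state 0: repeatedly fix the first undefined (state, symbol) met by the shortest-then-alphabetical prefix, trying targets in increasing order and rejecting any under which an Accept and a Reject string meet in one state with the same remainder; add a state when all current targets are rejected. Accepting states are where Accept strings end.
a: 0a undefined. 0a->0: no, aaab/b meet in 0 with "b" left. Open state 1: 0a->1.
b: 0b undefined. 0b->0: ok.
aa: 1a undefined. 1a->0: ok.
ab: 1b undefined. 1b->0: no, bbbbbab/bbaa meet in 0. 1b->1: no, bbbbbab/baaa meet in 1. Open state 2: 1b->2.
aba: 2a undefined. 2a->0: ok.
abb: 2b undefined. 2b->0: ok.
All examples now run through 3 states with every (state, symbol) defined. Accept strings end in {2}, Reject strings end in {0,1}; accept={2}.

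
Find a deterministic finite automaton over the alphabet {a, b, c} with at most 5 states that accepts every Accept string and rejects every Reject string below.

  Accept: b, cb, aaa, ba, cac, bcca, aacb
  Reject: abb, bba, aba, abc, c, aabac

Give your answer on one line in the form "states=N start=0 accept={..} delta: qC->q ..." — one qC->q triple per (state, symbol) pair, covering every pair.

State merging on the prefix tree: take the shortest (then alphabetical) example prefix whose next move is undefined and point that move at state 0, else 1, else 2, ...; a target is out if some Accept/Reject pair would then sit in one state with the same input left (inseparable). If every existing state is out, open a new one.
a: 0a undefined. 0a->0: no, ba/aba meet in 0 with "ba" left. Open state 1: 0a->1.
b: 0b undefined. 0b->0: no, ba/bba meet in 1. 0b->1: ok.
c: 0c undefined. 0c->0: ok.
aa: 1a undefined. 1a->0: no, ba/c meet in 0. 1a->1: ok.
ab: 1b undefined. 1b->0: no, b/abb meet in 1. 1b->1: no, b/abb meet in 1. Open state 2: 1b->2.
bc: 1c undefined. 1c->0: no, cac/c meet in 0. 1c->1: ok.
aba: 2a undefined. 2a->0: ok.
abb: 2b undefined. 2b->0: ok.
abc: 2c undefined. 2c->0: ok.
All examples now run through 3 states with every (state, symbol) defined. Accept strings end in {1,2}, Reject strings end in {0}; accept={1,2}.

states=3 start=0 accept={1,2} delta: 0a->1 0b->1 0c->0 1a->1 1b->2 1c->1 2a->0 2b->0 2c->0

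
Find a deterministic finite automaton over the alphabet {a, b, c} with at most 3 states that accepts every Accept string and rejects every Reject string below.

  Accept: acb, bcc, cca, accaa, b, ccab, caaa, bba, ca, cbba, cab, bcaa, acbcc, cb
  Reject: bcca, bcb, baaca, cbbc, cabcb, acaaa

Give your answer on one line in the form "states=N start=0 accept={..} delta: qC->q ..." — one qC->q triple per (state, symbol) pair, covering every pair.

states=3 start=0 accept={1,2} delta: 0a->1 0b->2 0c->0 1a->0 1b->2 1c->1 2a->0 2b->0 2c->2

Grow the machine one transition at a time. Run the examples from 0; the earliest place one falls off (shortest prefix, ties alphabetical) gets sent to the lowest-numbered state that keeps every Accept/Reject pair distinguishable — a pair clashes when both reach the same state with identical unread suffix — and to a fresh state only if none does.
a: 0a undefined. 0a->0: no, caaa/acaaa meet in 0 with "caaa" left. Open state 1: 0a->1.
b: 0b undefined. 0b->0: no, cca/bcca meet in 0 with "cca" left. 0b->1: no, acb/bcb meet in 1 with "cb" left. Open state 2: 0b->2.
c: 0c undefined. 0c->0: ok.
ac: 1c undefined. 1c->0: no, caaa/acaaa meet in 1 with "aa" left. 1c->1: ok.
ba: 2a undefined. 2a->0: ok.
bb: 2b undefined. 2b->0: ok.
bc: 2c undefined. 2c->0: no, bcc/cbbc meet in 0. 2c->1: no, acb/bcb meet in 1 with "b" left. 2c->2: ok.
aca: 1a undefined. 1a->0: ok.
acb: 1b undefined. 1b->0: no, acb/bcca meet in 0. 1b->1: no, acb/cabcb meet in 1. 1b->2: ok.
All examples now run through 3 states with every (state, symbol) defined. Accept strings end in {1,2}, Reject strings end in {0}; accept={1,2}.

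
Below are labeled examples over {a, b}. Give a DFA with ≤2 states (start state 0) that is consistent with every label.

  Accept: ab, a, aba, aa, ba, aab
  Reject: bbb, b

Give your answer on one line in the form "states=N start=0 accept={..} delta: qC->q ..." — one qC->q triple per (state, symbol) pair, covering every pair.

Grow the machine one transition at a time. Run the examples from 0; the earliest place one falls off (shortest prefix, ties alphabetical) gets sent to the lowest-numbered state that keeps every Accept/Reject pair distinguishable — a pair clashes when both reach the same state with identical unread suffix — and to a fresh state only if none does.
a: 0a undefined. 0a->0: no, ab/b meet in 0 with "b" left. Open state 1: 0a->1.
b: 0b undefined. 0b->0: ok.
aa: 1a undefined. 1a->0: no, aa/bbb meet in 0. 1a->1: ok.
ab: 1b undefined. 1b->0: no, ab/bbb meet in 0. 1b->1: ok.
All examples now run through 2 states with every (state, symbol) defined. Accept strings end in {1}, Reject strings end in {0}; accept={1}.

states=2 start=0 accept={1} delta: 0a->1 0b->0 1a->1 1b->1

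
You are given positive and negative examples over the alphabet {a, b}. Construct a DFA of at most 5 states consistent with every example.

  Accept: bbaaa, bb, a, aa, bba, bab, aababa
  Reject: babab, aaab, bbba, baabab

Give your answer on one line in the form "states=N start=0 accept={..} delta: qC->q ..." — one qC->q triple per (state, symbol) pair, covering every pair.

states=2 start=0 accept={0} delta: 0a->0 0b->1 1a->1 1b->0

Grow the machine one transition at a time. Run the examples from 0; the earliest place one falls off (shortest prefix, ties alphabetical) gets sent to the lowest-numbered state that keeps every Accept/Reject pair distinguishable — a pair clashes when both reach the same state with identical unread suffix — and to a fresh state only if none does.
a: 0a undefined. 0a->0: ok.
b: 0b undefined. 0b->0: no, bbaaa/babab meet in 0. Open state 1: 0b->1.
ba: 1a undefined. 1a->0: no, bab/babab meet in 1. 1a->1: ok.
bb: 1b undefined. 1b->0: ok.
All examples now run through 2 states with every (state, symbol) defined. Accept strings end in {0}, Reject strings end in {1}; accept={0}.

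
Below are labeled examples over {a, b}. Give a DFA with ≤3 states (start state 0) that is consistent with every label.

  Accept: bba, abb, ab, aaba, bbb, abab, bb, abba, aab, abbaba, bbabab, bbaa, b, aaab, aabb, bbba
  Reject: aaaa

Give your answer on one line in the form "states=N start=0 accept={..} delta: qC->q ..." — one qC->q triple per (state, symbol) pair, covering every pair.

states=2 start=0 accept={1} delta: 0a->0 0b->1 1a->1 1b->1

State merging on the prefix tree: take the shortest (then alphabetical) example prefix whose next move is undefined and point that move at state 0, else 1, else 2, ...; a target is out if some Accept/Reject pair would then sit in one state with the same input left (inseparable). If every existing state is out, open a new one.
a: 0a undefined. 0a->0: ok.
b: 0b undefined. 0b->0: no, bba/aaaa meet in 0. Open state 1: 0b->1.
bb: 1b undefined. 1b->0: no, bba/aaaa meet in 0. 1b->1: ok.
aba: 1a undefined. 1a->0: no, bba/aaaa meet in 0. 1a->1: ok.
All examples now run through 2 states with every (state, symbol) defined. Accept strings end in {1}, Reject strings end in {0}; accept={1}.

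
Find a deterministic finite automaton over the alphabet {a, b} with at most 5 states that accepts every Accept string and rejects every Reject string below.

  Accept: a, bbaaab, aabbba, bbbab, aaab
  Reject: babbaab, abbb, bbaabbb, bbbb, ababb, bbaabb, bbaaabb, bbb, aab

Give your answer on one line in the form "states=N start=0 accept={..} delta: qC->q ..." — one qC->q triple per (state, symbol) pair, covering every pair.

Grow the machine one transition at a time. Run the examples from 0; the earliest place one falls off (shortest prefix, ties alphabetical) gets sent to the lowest-numbered state that keeps every Accept/Reject pair distinguishable — a pair clashes when both reach the same state with identical unread suffix — and to a fresh state only if none does.
a: 0a undefined. 0a->0: no, aaab/aab meet in 0 with "b" left. Open state 1: 0a->1.
b: 0b undefined. 0b->0: ok.
aa: 1a undefined. 1a->0: ok.
ab: 1b undefined. 1b->0: no, bbaaab/babbaab meet in 0. 1b->1: no, a/babbaab meet in 1. Open state 2: 1b->2.
aba: 2a undefined. 2a->0: ok.
abb: 2b undefined. 2b->0: ok.
All examples now run through 3 states with every (state, symbol) defined. Accept strings end in {1,2}, Reject strings end in {0}; accept={1,2}.

states=3 start=0 accept={1,2} delta: 0a->1 0b->0 1a->0 1b->2 2a->0 2b->0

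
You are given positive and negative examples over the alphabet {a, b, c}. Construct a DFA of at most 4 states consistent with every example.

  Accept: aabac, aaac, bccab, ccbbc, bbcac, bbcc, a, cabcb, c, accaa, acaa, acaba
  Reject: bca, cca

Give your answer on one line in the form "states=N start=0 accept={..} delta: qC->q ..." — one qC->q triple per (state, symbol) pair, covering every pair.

Fold the examples into a partial DFA from state 0: repeatedly fix the first undefined (state, symbol) met by the shortest-then-alphabetical prefix, trying targets in increasing order and rejecting any under which an Accept and a Reject string meet in one state with the same remainder; add a state when all current targets are rejected. Accepting states are where Accept strings end.
a: 0a undefined. 0a->0: ok.
b: 0b undefined. 0b->0: ok.
c: 0c undefined. 0c->0: no, aabac/bca meet in 0. Open state 1: 0c->1.
ca: 1a undefined. 1a->0: no, a/bca meet in 0. 1a->1: no, aabac/bca meet in 1. Open state 2: 1a->2.
cc: 1c undefined. 1c->0: no, bccab/cca meet in 0. 1c->1: ok.
cab: 2b undefined. 2b->0: ok.
ccb: 1b undefined. 1b->0: ok.
acaa: 2a undefined. 2a->0: ok.
bbcac: 2c undefined. 2c->0: ok.
All examples now run through 3 states with every (state, symbol) defined. Accept strings end in {0,1}, Reject strings end in {2}; accept={0,1}.

states=3 start=0 accept={0,1} delta: 0a->0 0b->0 0c->1 1a->2 1b->0 1c->1 2a->0 2b->0 2c->0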